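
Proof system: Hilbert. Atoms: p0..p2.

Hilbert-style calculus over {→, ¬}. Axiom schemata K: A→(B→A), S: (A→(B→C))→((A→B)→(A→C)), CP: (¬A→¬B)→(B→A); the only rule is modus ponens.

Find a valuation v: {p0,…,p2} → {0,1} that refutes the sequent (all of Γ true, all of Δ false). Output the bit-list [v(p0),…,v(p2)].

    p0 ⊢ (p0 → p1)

Search for a countermodel by truth-table:
  v=000: Γ:[p0=F] Δ:[(p0 → p1)=T] refutes=False
  v=001: Γ:[p0=F] Δ:[(p0 → p1)=T] refutes=False
  v=010: Γ:[p0=F] Δ:[(p0 → p1)=T] refutes=False
  v=011: Γ:[p0=F] Δ:[(p0 → p1)=T] refutes=False
  v=100: Γ:[p0=T] Δ:[(p0 → p1)=F] refutes=True  ← countermodel

Result: [1, 0, 0]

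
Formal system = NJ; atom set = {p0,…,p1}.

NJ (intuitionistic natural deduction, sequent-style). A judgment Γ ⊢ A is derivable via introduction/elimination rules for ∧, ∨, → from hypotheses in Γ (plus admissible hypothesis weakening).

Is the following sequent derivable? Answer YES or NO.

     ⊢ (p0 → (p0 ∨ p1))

Proof tree:
[→I]  ⊢ (p0 → (p0 ∨ p1))
  [∨I₁] p0 ⊢ (p0 ∨ p1)
    [Ax] p0 ⊢ p0

Result: YES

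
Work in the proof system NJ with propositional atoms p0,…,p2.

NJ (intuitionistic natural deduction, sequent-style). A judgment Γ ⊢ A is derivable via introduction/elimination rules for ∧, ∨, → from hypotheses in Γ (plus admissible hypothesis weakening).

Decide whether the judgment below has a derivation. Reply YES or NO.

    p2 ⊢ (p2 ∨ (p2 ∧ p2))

Derivation trace:
[∨I₂] p2 ⊢ (p2 ∨ (p2 ∧ p2))
  [∧I] p2 ⊢ (p2 ∧ p2)
    [Ax] p2 ⊢ p2
    [Ax] p2 ⊢ p2

Result: YES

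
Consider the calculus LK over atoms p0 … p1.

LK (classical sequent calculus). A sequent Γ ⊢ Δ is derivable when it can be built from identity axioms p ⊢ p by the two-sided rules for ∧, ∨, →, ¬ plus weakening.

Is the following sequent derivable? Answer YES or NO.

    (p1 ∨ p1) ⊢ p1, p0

Derivation trace:
[WR] (p1 ∨ p1) ⊢ p1, p0
  [∨L] (p1 ∨ p1) ⊢ p1
    [Ax] p1 ⊢ p1
    [Ax] p1 ⊢ p1

Result: YES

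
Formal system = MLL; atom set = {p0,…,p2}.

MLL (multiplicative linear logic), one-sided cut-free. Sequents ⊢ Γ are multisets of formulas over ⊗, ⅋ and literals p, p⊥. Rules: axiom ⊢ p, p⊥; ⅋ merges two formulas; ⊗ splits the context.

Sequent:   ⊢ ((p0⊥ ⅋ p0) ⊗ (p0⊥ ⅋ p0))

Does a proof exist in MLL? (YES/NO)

Derivation (root first):
[⊗]  ⊢ ((p0⊥ ⅋ p0) ⊗ (p0⊥ ⅋ p0))
  [⅋]  ⊢ (p0⊥ ⅋ p0)
    [Ax]  ⊢ p0, p0⊥
  [⅋]  ⊢ (p0⊥ ⅋ p0)
    [Ax]  ⊢ p0, p0⊥

Result: YES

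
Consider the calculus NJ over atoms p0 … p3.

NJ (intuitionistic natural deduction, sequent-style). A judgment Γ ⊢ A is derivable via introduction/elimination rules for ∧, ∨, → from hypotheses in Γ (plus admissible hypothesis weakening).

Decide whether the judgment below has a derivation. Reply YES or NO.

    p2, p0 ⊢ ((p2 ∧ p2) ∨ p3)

Derivation (root first):
[Wk] p2, p0 ⊢ ((p2 ∧ p2) ∨ p3)
  [∨I₁] p2 ⊢ ((p2 ∧ p2) ∨ p3)
    [∧I] p2 ⊢ (p2 ∧ p2)
      [Ax] p2 ⊢ p2
      [Ax] p2 ⊢ p2

Result: YES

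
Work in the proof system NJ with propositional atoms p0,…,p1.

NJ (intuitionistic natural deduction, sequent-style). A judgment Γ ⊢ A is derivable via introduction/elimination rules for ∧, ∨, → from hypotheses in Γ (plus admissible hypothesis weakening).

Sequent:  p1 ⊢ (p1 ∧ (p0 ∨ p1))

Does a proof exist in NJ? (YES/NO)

Proof tree:
[∧I] p1 ⊢ (p1 ∧ (p0 ∨ p1))
  [Ax] p1 ⊢ p1
  [∨I₂] p1, p1 ⊢ (p0 ∨ p1)
    [Wk] p1, p1 ⊢ p1
      [Ax] p1 ⊢ p1

Result: YES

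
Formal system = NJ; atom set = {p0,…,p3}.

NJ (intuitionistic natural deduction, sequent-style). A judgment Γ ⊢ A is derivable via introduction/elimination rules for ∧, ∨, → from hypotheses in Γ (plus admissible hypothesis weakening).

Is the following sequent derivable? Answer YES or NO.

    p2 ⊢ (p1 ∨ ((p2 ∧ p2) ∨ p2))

Proof tree:
[∨I₂] p2 ⊢ (p1 ∨ ((p2 ∧ p2) ∨ p2))
  [∨I₁] p2 ⊢ ((p2 ∧ p2) ∨ p2)
    [∧I] p2 ⊢ (p2 ∧ p2)
      [Ax] p2 ⊢ p2
      [Ax] p2 ⊢ p2

Result: YES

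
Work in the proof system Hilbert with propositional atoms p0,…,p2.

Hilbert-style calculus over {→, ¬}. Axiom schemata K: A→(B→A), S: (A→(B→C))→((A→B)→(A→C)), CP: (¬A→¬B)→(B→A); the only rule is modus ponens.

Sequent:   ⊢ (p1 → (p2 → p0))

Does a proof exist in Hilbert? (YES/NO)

Enumerate valuations to refute Γ ⊢ Δ:
  v=000: Γ:[] Δ:[(p1 → (p2 → p0))=T] refutes=False
  v=001: Γ:[] Δ:[(p1 → (p2 → p0))=T] refutes=False
  v=010: Γ:[] Δ:[(p1 → (p2 → p0))=T] refutes=False
  v=011: Γ:[] Δ:[(p1 → (p2 → p0))=F] refutes=True  ← countermodel

Result: NO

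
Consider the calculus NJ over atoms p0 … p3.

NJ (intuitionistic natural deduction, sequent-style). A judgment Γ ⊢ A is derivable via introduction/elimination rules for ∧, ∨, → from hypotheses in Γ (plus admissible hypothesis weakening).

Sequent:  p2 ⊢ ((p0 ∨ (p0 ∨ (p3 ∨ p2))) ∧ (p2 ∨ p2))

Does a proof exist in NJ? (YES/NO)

Derivation trace:
[∧I] p2 ⊢ ((p0 ∨ (p0 ∨ (p3 ∨ p2))) ∧ (p2 ∨ p2))
  [∨I₂] p2 ⊢ (p0 ∨ (p0 ∨ (p3 ∨ p2)))
    [∨I₂] p2 ⊢ (p0 ∨ (p3 ∨ p2))
      [∨I₂] p2 ⊢ (p3 ∨ p2)
        [Ax] p2 ⊢ p2
  [∨I₁] p2 ⊢ (p2 ∨ p2)
    [Ax] p2 ⊢ p2

Result: YES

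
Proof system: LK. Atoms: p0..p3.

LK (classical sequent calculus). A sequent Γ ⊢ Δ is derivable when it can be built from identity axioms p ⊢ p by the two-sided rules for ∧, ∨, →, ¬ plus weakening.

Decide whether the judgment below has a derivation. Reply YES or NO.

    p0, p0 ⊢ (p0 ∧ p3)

Enumerate valuations to refute Γ ⊢ Δ:
  v=0000: Γ:[p0=F, p0=F] Δ:[(p0 ∧ p3)=F] refutes=False
  v=0001: Γ:[p0=F, p0=F] Δ:[(p0 ∧ p3)=F] refutes=False
  v=0010: Γ:[p0=F, p0=F] Δ:[(p0 ∧ p3)=F] refutes=False
  v=0011: Γ:[p0=F, p0=F] Δ:[(p0 ∧ p3)=F] refutes=False
  v=0100: Γ:[p0=F, p0=F] Δ:[(p0 ∧ p3)=F] refutes=False
  v=0101: Γ:[p0=F, p0=F] Δ:[(p0 ∧ p3)=F] refutes=False
  v=0110: Γ:[p0=F, p0=F] Δ:[(p0 ∧ p3)=F] refutes=False
  v=0111: Γ:[p0=F, p0=F] Δ:[(p0 ∧ p3)=F] refutes=False
  v=1000: Γ:[p0=T, p0=T] Δ:[(p0 ∧ p3)=F] refutes=True  ← countermodel

Result: NO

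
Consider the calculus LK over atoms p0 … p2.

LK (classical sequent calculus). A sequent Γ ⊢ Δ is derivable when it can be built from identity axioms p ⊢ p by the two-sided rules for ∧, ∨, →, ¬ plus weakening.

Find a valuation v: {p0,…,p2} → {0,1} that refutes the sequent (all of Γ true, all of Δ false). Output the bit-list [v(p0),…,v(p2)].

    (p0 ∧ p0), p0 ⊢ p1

Search for a countermodel by truth-table:
  v=000: Γ:[(p0 ∧ p0)=F, p0=F] Δ:[p1=F] refutes=False
  v=001: Γ:[(p0 ∧ p0)=F, p0=F] Δ:[p1=F] refutes=False
  v=010: Γ:[(p0 ∧ p0)=F, p0=F] Δ:[p1=T] refutes=False
  v=011: Γ:[(p0 ∧ p0)=F, p0=F] Δ:[p1=T] refutes=False
  v=100: Γ:[(p0 ∧ p0)=T, p0=T] Δ:[p1=F] refutes=True  ← countermodel

Result: [1, 0, 0]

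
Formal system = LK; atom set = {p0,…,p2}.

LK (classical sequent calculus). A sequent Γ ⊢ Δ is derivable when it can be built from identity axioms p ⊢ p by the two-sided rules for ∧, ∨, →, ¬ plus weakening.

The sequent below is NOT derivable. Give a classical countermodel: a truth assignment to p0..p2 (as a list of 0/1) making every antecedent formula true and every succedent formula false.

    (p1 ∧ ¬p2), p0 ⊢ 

Search for a countermodel by truth-table:
  v=000: Γ:[(p1 ∧ ¬p2)=F, p0=F] Δ:[] refutes=False
  v=001: Γ:[(p1 ∧ ¬p2)=F, p0=F] Δ:[] refutes=False
  v=010: Γ:[(p1 ∧ ¬p2)=T, p0=F] Δ:[] refutes=False
  v=011: Γ:[(p1 ∧ ¬p2)=F, p0=F] Δ:[] refutes=False
  v=100: Γ:[(p1 ∧ ¬p2)=F, p0=T] Δ:[] refutes=False
  v=101: Γ:[(p1 ∧ ¬p2)=F, p0=T] Δ:[] refutes=False
  v=110: Γ:[(p1 ∧ ¬p2)=T, p0=T] Δ:[] refutes=True  ← countermodel

Result: [1, 1, 0]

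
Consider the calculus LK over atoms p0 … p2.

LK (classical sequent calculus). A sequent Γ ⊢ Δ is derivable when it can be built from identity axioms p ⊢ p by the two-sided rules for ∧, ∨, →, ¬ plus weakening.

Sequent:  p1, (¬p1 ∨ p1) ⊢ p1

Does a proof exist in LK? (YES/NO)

Derivation (root first):
[∨L] p1, (¬p1 ∨ p1) ⊢ p1
  [¬L] p1, ¬p1 ⊢ 
    [Ax] p1 ⊢ p1
  [Ax] p1 ⊢ p1

Result: YES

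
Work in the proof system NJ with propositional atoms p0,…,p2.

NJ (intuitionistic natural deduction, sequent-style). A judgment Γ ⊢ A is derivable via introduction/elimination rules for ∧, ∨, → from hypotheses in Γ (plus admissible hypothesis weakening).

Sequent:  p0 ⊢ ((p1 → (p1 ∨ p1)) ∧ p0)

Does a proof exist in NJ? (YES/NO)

Derivation (root first):
[∧I] p0 ⊢ ((p1 → (p1 ∨ p1)) ∧ p0)
  [→I]  ⊢ (p1 → (p1 ∨ p1))
    [∨I₁] p1 ⊢ (p1 ∨ p1)
      [Ax] p1 ⊢ p1
  [Ax] p0 ⊢ p0

Result: YES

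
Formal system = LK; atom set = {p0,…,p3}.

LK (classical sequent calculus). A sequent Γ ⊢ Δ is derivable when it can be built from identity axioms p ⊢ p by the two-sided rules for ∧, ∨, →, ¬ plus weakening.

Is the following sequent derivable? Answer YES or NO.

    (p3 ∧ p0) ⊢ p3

Derivation (root first):
[∧L] (p3 ∧ p0) ⊢ p3
  [WL] p3, p0 ⊢ p3
    [Ax] p3 ⊢ p3

Result: YES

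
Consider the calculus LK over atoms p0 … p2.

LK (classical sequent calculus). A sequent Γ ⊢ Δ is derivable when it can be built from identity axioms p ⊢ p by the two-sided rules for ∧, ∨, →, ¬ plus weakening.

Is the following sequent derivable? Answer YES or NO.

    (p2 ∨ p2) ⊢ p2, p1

Proof tree:
[WR] (p2 ∨ p2) ⊢ p2, p1
  [∨L] (p2 ∨ p2) ⊢ p2
    [Ax] p2 ⊢ p2
    [Ax] p2 ⊢ p2

Result: YES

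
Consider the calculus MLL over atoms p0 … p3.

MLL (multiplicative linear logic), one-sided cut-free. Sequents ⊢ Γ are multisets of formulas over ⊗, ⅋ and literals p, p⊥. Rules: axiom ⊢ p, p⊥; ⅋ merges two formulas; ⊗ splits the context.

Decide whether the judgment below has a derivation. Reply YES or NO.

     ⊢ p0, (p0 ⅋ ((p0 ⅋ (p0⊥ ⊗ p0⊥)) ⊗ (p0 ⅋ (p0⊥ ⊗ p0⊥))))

Proof tree:
[⅋]  ⊢ p0, (p0 ⅋ ((p0 ⅋ (p0⊥ ⊗ p0⊥)) ⊗ (p0 ⅋ (p0⊥ ⊗ p0⊥))))
  [⊗]  ⊢ p0, p0, ((p0 ⅋ (p0⊥ ⊗ p0⊥)) ⊗ (p0 ⅋ (p0⊥ ⊗ p0⊥)))
    [⅋]  ⊢ p0, (p0 ⅋ (p0⊥ ⊗ p0⊥))
      [⊗]  ⊢ p0, p0, (p0⊥ ⊗ p0⊥)
        [Ax]  ⊢ p0, p0⊥
        [Ax]  ⊢ p0, p0⊥
    [⅋]  ⊢ p0, (p0 ⅋ (p0⊥ ⊗ p0⊥))
      [⊗]  ⊢ p0, p0, (p0⊥ ⊗ p0⊥)
        [Ax]  ⊢ p0, p0⊥
        [Ax]  ⊢ p0, p0⊥

Result: YES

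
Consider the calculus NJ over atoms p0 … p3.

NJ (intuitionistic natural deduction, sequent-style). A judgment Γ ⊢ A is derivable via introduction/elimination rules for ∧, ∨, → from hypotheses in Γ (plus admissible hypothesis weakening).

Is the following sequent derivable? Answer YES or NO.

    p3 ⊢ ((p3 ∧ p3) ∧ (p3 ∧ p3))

Proof tree:
[∧I] p3 ⊢ ((p3 ∧ p3) ∧ (p3 ∧ p3))
  [∧I] p3 ⊢ (p3 ∧ p3)
    [Ax] p3 ⊢ p3
    [Ax] p3 ⊢ p3
  [∧I] p3 ⊢ (p3 ∧ p3)
    [Ax] p3 ⊢ p3
    [Ax] p3 ⊢ p3

Result: YES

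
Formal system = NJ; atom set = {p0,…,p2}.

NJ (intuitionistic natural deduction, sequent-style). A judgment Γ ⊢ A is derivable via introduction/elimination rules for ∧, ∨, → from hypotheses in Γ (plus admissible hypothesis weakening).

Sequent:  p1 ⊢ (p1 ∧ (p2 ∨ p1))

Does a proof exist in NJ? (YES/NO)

Proof tree:
[∧I] p1 ⊢ (p1 ∧ (p2 ∨ p1))
  [Ax] p1 ⊢ p1
  [∨I₂] p1 ⊢ (p2 ∨ p1)
    [Ax] p1 ⊢ p1

Result: YES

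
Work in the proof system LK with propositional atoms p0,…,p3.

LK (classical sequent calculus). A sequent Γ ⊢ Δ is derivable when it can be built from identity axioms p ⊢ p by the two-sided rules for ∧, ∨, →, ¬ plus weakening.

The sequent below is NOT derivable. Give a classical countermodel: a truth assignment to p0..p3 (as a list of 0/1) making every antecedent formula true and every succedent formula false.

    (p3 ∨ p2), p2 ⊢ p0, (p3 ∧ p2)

Search for a countermodel by truth-table:
  v=0000: Γ:[(p3 ∨ p2)=F, p2=F] Δ:[p0=F, (p3 ∧ p2)=F] refutes=False
  v=0001: Γ:[(p3 ∨ p2)=T, p2=F] Δ:[p0=F, (p3 ∧ p2)=F] refutes=False
  v=0010: Γ:[(p3 ∨ p2)=T, p2=T] Δ:[p0=F, (p3 ∧ p2)=F] refutes=True  ← countermodel

Result: [0, 0, 1, 0]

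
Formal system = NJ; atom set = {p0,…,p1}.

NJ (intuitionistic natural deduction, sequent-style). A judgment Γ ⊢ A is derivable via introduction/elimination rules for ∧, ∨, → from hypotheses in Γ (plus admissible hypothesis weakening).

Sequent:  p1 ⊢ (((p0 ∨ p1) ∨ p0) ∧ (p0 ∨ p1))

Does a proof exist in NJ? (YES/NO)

Derivation (root first):
[∧I] p1 ⊢ (((p0 ∨ p1) ∨ p0) ∧ (p0 ∨ p1))
  [∨I₁] p1 ⊢ ((p0 ∨ p1) ∨ p0)
    [∨I₂] p1 ⊢ (p0 ∨ p1)
      [Ax] p1 ⊢ p1
  [∨I₂] p1 ⊢ (p0 ∨ p1)
    [Ax] p1 ⊢ p1

Result: YES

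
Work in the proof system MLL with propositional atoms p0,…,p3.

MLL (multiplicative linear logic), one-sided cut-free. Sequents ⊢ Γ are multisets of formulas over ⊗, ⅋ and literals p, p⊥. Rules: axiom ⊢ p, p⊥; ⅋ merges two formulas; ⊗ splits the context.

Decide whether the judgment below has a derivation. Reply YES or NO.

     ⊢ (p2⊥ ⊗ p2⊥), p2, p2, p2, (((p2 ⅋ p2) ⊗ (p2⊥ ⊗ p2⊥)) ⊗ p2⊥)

Derivation trace:
[⊗]  ⊢ (p2⊥ ⊗ p2⊥), p2, p2, p2, (((p2 ⅋ p2) ⊗ (p2⊥ ⊗ p2⊥)) ⊗ p2⊥)
  [⊗]  ⊢ (p2⊥ ⊗ p2⊥), p2, p2, ((p2 ⅋ p2) ⊗ (p2⊥ ⊗ p2⊥))
    [⅋]  ⊢ (p2⊥ ⊗ p2⊥), (p2 ⅋ p2)
      [⊗]  ⊢ p2, p2, (p2⊥ ⊗ p2⊥)
        [Ax]  ⊢ p2, p2⊥
        [Ax]  ⊢ p2, p2⊥
    [⊗]  ⊢ p2, p2, (p2⊥ ⊗ p2⊥)
      [Ax]  ⊢ p2, p2⊥
      [Ax]  ⊢ p2, p2⊥
  [Ax]  ⊢ p2, p2⊥

Result: YES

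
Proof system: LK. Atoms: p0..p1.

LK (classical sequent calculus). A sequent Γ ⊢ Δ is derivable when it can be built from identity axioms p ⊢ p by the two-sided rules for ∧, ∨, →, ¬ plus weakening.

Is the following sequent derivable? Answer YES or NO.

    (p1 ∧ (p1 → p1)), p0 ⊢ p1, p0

Derivation trace:
[WL] (p1 ∧ (p1 → p1)), p0 ⊢ p1, p0
  [∧L] (p1 ∧ (p1 → p1)) ⊢ p1, p0
    [→L] p1, (p1 → p1) ⊢ p1, p0
      [Ax] p1 ⊢ p1
      [WR] p1 ⊢ p1, p0
        [Ax] p1 ⊢ p1

Result: YES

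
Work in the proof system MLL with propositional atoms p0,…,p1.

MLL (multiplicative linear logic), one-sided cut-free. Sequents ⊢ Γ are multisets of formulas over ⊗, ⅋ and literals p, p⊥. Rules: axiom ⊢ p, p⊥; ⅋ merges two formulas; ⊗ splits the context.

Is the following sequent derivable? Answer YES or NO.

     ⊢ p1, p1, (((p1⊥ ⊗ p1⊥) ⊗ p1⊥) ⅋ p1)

Derivation (root first):
[⅋]  ⊢ p1, p1, (((p1⊥ ⊗ p1⊥) ⊗ p1⊥) ⅋ p1)
  [⊗]  ⊢ p1, p1, p1, ((p1⊥ ⊗ p1⊥) ⊗ p1⊥)
    [⊗]  ⊢ p1, p1, (p1⊥ ⊗ p1⊥)
      [Ax]  ⊢ p1, p1⊥
      [Ax]  ⊢ p1, p1⊥
    [Ax]  ⊢ p1, p1⊥

Result: YES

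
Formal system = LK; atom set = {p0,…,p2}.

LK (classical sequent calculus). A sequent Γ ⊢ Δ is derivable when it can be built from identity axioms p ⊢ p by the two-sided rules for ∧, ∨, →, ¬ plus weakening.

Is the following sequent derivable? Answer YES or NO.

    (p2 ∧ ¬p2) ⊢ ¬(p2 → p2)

Proof tree:
[∧L] (p2 ∧ ¬p2) ⊢ ¬(p2 → p2)
  [¬L] p2, ¬p2 ⊢ ¬(p2 → p2)
    [¬R] p2 ⊢ p2, ¬(p2 → p2)
      [→L] p2, (p2 → p2) ⊢ p2
        [Ax] p2 ⊢ p2
        [Ax] p2 ⊢ p2

Result: YES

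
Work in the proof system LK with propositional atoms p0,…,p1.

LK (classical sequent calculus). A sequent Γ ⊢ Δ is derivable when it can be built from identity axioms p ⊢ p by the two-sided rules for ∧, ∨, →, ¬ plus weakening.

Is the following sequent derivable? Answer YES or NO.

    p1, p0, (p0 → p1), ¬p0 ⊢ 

Derivation trace:
[¬L] p1, p0, (p0 → p1), ¬p0 ⊢ 
  [→L] p1, p0, (p0 → p1) ⊢ p0
    [WL] p0, p1 ⊢ p0
      [Ax] p0 ⊢ p0
    [WL] p0, p1 ⊢ p0
      [Ax] p0 ⊢ p0

Result: YES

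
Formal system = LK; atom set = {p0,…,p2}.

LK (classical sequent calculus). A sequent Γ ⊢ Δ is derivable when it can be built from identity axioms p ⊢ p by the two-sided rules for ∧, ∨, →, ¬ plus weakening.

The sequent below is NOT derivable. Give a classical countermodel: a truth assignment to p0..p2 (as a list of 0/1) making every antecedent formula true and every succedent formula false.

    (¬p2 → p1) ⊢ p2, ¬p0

Search for a countermodel by truth-table:
  v=000: Γ:[(¬p2 → p1)=F] Δ:[p2=F, ¬p0=T] refutes=False
  v=001: Γ:[(¬p2 → p1)=T] Δ:[p2=T, ¬p0=T] refutes=False
  v=010: Γ:[(¬p2 → p1)=T] Δ:[p2=F, ¬p0=T] refutes=False
  v=011: Γ:[(¬p2 → p1)=T] Δ:[p2=T, ¬p0=T] refutes=False
  v=100: Γ:[(¬p2 → p1)=F] Δ:[p2=F, ¬p0=F] refutes=False
  v=101: Γ:[(¬p2 → p1)=T] Δ:[p2=T, ¬p0=F] refutes=False
  v=110: Γ:[(¬p2 → p1)=T] Δ:[p2=F, ¬p0=F] refutes=True  ← countermodel

Result: [1, 1, 0]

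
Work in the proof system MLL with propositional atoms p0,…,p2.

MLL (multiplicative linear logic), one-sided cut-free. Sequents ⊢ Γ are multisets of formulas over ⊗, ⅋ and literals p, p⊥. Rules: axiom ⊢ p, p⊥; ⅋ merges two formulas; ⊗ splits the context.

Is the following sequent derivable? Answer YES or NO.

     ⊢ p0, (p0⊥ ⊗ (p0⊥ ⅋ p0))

Derivation trace:
[⊗]  ⊢ p0, (p0⊥ ⊗ (p0⊥ ⅋ p0))
  [Ax]  ⊢ p0, p0⊥
  [⅋]  ⊢ (p0⊥ ⅋ p0)
    [Ax]  ⊢ p0, p0⊥

Result: YES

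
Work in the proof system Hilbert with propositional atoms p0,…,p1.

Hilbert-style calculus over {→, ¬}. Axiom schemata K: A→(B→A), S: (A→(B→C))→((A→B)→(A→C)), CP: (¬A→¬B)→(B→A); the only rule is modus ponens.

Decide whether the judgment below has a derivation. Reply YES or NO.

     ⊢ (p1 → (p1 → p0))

Enumerate valuations to refute Γ ⊢ Δ:
  v=00: Γ:[] Δ:[(p1 → (p1 → p0))=T] refutes=False
  v=01: Γ:[] Δ:[(p1 → (p1 → p0))=F] refutes=True  ← countermodel

Result: NO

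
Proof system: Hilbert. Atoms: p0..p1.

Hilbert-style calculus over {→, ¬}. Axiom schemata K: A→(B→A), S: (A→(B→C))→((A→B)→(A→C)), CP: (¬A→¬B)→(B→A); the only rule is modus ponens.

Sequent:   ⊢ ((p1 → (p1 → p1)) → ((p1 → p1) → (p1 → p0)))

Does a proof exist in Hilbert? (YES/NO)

Search for a countermodel by truth-table:
  v=00: Γ:[] Δ:[((p1 → (p1 → p1)) → ((p1 → p1) → (p1 → p0)))=T] refutes=False
  v=01: Γ:[] Δ:[((p1 → (p1 → p1)) → ((p1 → p1) → (p1 → p0)))=F] refutes=True  ← countermodel

Result: NO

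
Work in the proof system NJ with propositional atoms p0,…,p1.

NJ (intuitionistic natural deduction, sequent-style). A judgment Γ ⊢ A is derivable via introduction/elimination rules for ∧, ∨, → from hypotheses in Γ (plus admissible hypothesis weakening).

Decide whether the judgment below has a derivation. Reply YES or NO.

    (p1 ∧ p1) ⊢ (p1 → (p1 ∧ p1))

Derivation trace:
[Wk] (p1 ∧ p1) ⊢ (p1 → (p1 ∧ p1))
  [→I]  ⊢ (p1 → (p1 ∧ p1))
    [∧I] p1 ⊢ (p1 ∧ p1)
      [Ax] p1 ⊢ p1
      [Ax] p1 ⊢ p1

Result: YES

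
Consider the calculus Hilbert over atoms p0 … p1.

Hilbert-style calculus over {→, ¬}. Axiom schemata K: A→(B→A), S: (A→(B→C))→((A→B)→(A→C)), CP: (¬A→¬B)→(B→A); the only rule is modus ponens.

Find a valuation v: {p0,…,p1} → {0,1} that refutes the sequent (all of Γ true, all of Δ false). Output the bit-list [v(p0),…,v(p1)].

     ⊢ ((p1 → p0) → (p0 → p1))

Enumerate valuations to refute Γ ⊢ Δ:
  v=00: Γ:[] Δ:[((p1 → p0) → (p0 → p1))=T] refutes=False
  v=01: Γ:[] Δ:[((p1 → p0) → (p0 → p1))=T] refutes=False
  v=10: Γ:[] Δ:[((p1 → p0) → (p0 → p1))=F] refutes=True  ← countermodel

Result: [1, 0]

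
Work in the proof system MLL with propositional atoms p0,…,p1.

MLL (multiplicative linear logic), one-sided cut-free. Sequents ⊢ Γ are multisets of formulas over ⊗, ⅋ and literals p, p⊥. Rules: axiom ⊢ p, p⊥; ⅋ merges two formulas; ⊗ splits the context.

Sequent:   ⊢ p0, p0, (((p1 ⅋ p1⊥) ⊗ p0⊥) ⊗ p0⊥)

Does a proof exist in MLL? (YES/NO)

Derivation (root first):
[⊗]  ⊢ p0, p0, (((p1 ⅋ p1⊥) ⊗ p0⊥) ⊗ p0⊥)
  [⊗]  ⊢ p0, ((p1 ⅋ p1⊥) ⊗ p0⊥)
    [⅋]  ⊢ (p1 ⅋ p1⊥)
      [Ax]  ⊢ p1, p1⊥
    [Ax]  ⊢ p0, p0⊥
  [Ax]  ⊢ p0, p0⊥

Result: YES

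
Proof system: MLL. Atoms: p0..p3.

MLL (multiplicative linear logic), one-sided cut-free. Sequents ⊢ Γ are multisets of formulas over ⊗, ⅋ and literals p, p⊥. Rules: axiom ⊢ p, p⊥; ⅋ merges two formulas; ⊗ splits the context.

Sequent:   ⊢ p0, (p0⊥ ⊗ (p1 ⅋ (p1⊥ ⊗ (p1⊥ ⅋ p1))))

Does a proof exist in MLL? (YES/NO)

Proof tree:
[⊗]  ⊢ p0, (p0⊥ ⊗ (p1 ⅋ (p1⊥ ⊗ (p1⊥ ⅋ p1))))
  [Ax]  ⊢ p0, p0⊥
  [⅋]  ⊢ (p1 ⅋ (p1⊥ ⊗ (p1⊥ ⅋ p1)))
    [⊗]  ⊢ p1, (p1⊥ ⊗ (p1⊥ ⅋ p1))
      [Ax]  ⊢ p1, p1⊥
      [⅋]  ⊢ (p1⊥ ⅋ p1)
        [Ax]  ⊢ p1, p1⊥

Result: YES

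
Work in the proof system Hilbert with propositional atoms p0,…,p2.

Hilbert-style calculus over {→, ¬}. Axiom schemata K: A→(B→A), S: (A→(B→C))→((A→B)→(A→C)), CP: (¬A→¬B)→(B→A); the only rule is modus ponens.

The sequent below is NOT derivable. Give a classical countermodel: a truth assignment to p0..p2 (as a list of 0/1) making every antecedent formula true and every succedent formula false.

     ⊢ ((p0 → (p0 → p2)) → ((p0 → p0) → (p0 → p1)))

Enumerate valuations to refute Γ ⊢ Δ:
  v=000: Γ:[] Δ:[((p0 → (p0 → p2)) → ((p0 → p0) → (p0 → p1)))=T] refutes=False
  v=001: Γ:[] Δ:[((p0 → (p0 → p2)) → ((p0 → p0) → (p0 → p1)))=T] refutes=False
  v=010: Γ:[] Δ:[((p0 → (p0 → p2)) → ((p0 → p0) → (p0 → p1)))=T] refutes=False
  v=011: Γ:[] Δ:[((p0 → (p0 → p2)) → ((p0 → p0) → (p0 → p1)))=T] refutes=False
  v=100: Γ:[] Δ:[((p0 → (p0 → p2)) → ((p0 → p0) → (p0 → p1)))=T] refutes=False
  v=101: Γ:[] Δ:[((p0 → (p0 → p2)) → ((p0 → p0) → (p0 → p1)))=F] refutes=True  ← countermodel

Result: [1, 0, 1]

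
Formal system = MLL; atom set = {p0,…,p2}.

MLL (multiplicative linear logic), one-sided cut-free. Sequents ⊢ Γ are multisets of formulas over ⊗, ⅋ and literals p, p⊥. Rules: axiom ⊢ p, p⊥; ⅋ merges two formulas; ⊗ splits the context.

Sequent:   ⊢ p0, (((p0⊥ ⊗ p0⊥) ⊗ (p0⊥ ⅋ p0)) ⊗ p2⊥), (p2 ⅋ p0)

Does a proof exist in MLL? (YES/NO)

Derivation trace:
[⅋]  ⊢ p0, (((p0⊥ ⊗ p0⊥) ⊗ (p0⊥ ⅋ p0)) ⊗ p2⊥), (p2 ⅋ p0)
  [⊗]  ⊢ p0, p0, p2, (((p0⊥ ⊗ p0⊥) ⊗ (p0⊥ ⅋ p0)) ⊗ p2⊥)
    [⊗]  ⊢ p0, p0, ((p0⊥ ⊗ p0⊥) ⊗ (p0⊥ ⅋ p0))
      [⊗]  ⊢ p0, p0, (p0⊥ ⊗ p0⊥)
        [Ax]  ⊢ p0, p0⊥
        [Ax]  ⊢ p0, p0⊥
      [⅋]  ⊢ (p0⊥ ⅋ p0)
        [Ax]  ⊢ p0, p0⊥
    [Ax]  ⊢ p2, p2⊥

Result: YES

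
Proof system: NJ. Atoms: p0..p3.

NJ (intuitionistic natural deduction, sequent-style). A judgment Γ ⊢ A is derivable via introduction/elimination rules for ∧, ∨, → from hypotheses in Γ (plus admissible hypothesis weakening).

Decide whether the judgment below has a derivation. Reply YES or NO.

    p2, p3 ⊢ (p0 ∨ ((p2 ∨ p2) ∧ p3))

Derivation trace:
[∨I₂] p2, p3 ⊢ (p0 ∨ ((p2 ∨ p2) ∧ p3))
  [∧I] p2, p3 ⊢ ((p2 ∨ p2) ∧ p3)
    [∨I₁] p2 ⊢ (p2 ∨ p2)
      [Ax] p2 ⊢ p2
    [Ax] p3 ⊢ p3

Result: YES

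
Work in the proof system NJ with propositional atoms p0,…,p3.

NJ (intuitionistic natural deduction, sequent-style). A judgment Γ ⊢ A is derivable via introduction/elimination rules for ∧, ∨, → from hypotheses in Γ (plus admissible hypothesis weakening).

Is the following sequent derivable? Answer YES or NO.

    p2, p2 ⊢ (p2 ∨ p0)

Derivation (root first):
[Wk] p2, p2 ⊢ (p2 ∨ p0)
  [∨I₁] p2 ⊢ (p2 ∨ p0)
    [Ax] p2 ⊢ p2

Result: YES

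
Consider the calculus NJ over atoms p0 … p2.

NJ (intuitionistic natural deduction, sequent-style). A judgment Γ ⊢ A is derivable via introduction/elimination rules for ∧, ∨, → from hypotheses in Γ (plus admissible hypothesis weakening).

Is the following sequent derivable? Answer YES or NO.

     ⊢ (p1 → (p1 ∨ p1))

Proof tree:
[→I]  ⊢ (p1 → (p1 ∨ p1))
  [∨I₁] p1 ⊢ (p1 ∨ p1)
    [Ax] p1 ⊢ p1

Result: YES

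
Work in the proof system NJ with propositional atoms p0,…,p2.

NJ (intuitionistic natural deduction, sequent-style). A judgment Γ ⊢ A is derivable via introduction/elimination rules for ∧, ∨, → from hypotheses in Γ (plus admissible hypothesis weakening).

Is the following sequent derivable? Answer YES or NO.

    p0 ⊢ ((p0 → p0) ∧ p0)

Proof tree:
[∧I] p0 ⊢ ((p0 → p0) ∧ p0)
  [→I]  ⊢ (p0 → p0)
    [Ax] p0 ⊢ p0
  [Ax] p0 ⊢ p0

Result: YES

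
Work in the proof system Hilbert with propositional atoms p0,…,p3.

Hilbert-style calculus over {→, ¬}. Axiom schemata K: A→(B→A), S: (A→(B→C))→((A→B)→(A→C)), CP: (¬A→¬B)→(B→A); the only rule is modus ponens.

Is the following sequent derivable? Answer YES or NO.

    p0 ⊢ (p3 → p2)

Truth-table refutation:
  v=0000: Γ:[p0=F] Δ:[(p3 → p2)=T] refutes=False
  v=0001: Γ:[p0=F] Δ:[(p3 → p2)=F] refutes=False
  v=0010: Γ:[p0=F] Δ:[(p3 → p2)=T] refutes=False
  v=0011: Γ:[p0=F] Δ:[(p3 → p2)=T] refutes=False
  v=0100: Γ:[p0=F] Δ:[(p3 → p2)=T] refutes=False
  v=0101: Γ:[p0=F] Δ:[(p3 → p2)=F] refutes=False
  v=0110: Γ:[p0=F] Δ:[(p3 → p2)=T] refutes=False
  v=0111: Γ:[p0=F] Δ:[(p3 → p2)=T] refutes=False
  v=1000: Γ:[p0=T] Δ:[(p3 → p2)=T] refutes=False
  v=1001: Γ:[p0=T] Δ:[(p3 → p2)=F] refutes=True  ← countermodel

Result: NO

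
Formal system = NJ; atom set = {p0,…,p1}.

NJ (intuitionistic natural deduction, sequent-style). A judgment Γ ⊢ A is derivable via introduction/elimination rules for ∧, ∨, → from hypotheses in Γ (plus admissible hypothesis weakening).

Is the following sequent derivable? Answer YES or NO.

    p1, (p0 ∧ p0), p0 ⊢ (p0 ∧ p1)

Derivation trace:
[∧I] p1, (p0 ∧ p0), p0 ⊢ (p0 ∧ p1)
  [Ax] p0 ⊢ p0
  [Wk] p1, (p0 ∧ p0) ⊢ p1
    [Ax] p1 ⊢ p1

Result: YES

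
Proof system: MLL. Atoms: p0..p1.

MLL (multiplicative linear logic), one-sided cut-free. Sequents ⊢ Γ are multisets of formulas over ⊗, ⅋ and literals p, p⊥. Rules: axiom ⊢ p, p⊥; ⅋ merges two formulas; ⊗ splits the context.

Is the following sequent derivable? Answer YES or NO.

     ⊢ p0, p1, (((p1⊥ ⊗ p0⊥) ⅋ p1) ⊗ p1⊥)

Derivation (root first):
[⊗]  ⊢ p0, p1, (((p1⊥ ⊗ p0⊥) ⅋ p1) ⊗ p1⊥)
  [⅋]  ⊢ p0, ((p1⊥ ⊗ p0⊥) ⅋ p1)
    [⊗]  ⊢ p1, p0, (p1⊥ ⊗ p0⊥)
      [Ax]  ⊢ p1, p1⊥
      [Ax]  ⊢ p0, p0⊥
  [Ax]  ⊢ p1, p1⊥

Result: YES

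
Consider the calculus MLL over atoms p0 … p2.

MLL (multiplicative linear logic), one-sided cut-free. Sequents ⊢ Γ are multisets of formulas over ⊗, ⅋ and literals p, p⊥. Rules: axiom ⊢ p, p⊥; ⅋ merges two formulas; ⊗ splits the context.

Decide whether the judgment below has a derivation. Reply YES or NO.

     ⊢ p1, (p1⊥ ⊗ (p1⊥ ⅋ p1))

Derivation trace:
[⊗]  ⊢ p1, (p1⊥ ⊗ (p1⊥ ⅋ p1))
  [Ax]  ⊢ p1, p1⊥
  [⅋]  ⊢ (p1⊥ ⅋ p1)
    [Ax]  ⊢ p1, p1⊥

Result: YES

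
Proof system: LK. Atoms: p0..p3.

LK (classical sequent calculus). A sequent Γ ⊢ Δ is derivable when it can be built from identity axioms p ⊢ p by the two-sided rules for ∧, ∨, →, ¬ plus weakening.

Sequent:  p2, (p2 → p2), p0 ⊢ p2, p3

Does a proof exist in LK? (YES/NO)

Derivation trace:
[WR] p2, (p2 → p2), p0 ⊢ p2, p3
  [WL] p2, (p2 → p2), p0 ⊢ p2
    [→L] p2, (p2 → p2) ⊢ p2
      [Ax] p2 ⊢ p2
      [Ax] p2 ⊢ p2

Result: YES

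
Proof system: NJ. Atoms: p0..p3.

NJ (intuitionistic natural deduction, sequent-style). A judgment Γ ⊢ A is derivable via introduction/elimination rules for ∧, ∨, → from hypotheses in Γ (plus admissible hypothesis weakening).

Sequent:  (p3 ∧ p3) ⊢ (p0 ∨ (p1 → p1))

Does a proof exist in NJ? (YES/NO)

Proof tree:
[∨I₂] (p3 ∧ p3) ⊢ (p0 ∨ (p1 → p1))
  [Wk] (p3 ∧ p3) ⊢ (p1 → p1)
    [→I]  ⊢ (p1 → p1)
      [Ax] p1 ⊢ p1

Result: YES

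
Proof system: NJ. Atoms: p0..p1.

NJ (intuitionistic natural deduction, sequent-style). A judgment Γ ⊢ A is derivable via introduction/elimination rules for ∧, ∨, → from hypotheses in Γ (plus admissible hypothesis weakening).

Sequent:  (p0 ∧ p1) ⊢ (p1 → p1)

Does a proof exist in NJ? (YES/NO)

Derivation trace:
[→I] (p0 ∧ p1) ⊢ (p1 → p1)
  [Wk] p1, (p0 ∧ p1) ⊢ p1
    [Ax] p1 ⊢ p1

Result: YES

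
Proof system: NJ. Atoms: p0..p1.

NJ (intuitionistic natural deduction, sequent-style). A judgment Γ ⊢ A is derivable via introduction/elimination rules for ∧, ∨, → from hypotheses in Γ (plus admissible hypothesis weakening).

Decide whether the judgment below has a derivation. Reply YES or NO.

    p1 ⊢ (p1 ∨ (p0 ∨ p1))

Derivation trace:
[∨I₂] p1 ⊢ (p1 ∨ (p0 ∨ p1))
  [∨I₂] p1 ⊢ (p0 ∨ p1)
    [Ax] p1 ⊢ p1

Result: YES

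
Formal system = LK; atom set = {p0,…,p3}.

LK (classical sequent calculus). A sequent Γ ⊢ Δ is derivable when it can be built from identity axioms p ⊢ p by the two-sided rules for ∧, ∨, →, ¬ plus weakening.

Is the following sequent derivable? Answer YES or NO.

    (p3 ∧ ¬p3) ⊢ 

Derivation (root first):
[∧L] (p3 ∧ ¬p3) ⊢ 
  [¬L] p3, ¬p3 ⊢ 
    [Ax] p3 ⊢ p3

Result: YES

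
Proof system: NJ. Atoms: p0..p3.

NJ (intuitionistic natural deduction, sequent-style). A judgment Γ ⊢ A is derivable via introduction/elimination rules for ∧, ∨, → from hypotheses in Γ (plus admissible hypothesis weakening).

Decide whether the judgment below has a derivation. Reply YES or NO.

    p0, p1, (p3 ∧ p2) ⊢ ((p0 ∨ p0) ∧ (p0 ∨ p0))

Derivation (root first):
[Wk] p0, p1, (p3 ∧ p2) ⊢ ((p0 ∨ p0) ∧ (p0 ∨ p0))
  [Wk] p0, p1 ⊢ ((p0 ∨ p0) ∧ (p0 ∨ p0))
    [∧I] p0 ⊢ ((p0 ∨ p0) ∧ (p0 ∨ p0))
      [∨I₂] p0 ⊢ (p0 ∨ p0)
        [Ax] p0 ⊢ p0
      [∨I₂] p0 ⊢ (p0 ∨ p0)
        [Ax] p0 ⊢ p0

Result: YES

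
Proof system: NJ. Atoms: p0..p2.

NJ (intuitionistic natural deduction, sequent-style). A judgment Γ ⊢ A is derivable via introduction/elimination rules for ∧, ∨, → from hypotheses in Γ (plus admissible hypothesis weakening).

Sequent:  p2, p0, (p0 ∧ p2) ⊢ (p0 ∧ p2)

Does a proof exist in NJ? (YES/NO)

Derivation trace:
[Wk] p2, p0, (p0 ∧ p2) ⊢ (p0 ∧ p2)
  [∧I] p2, p0 ⊢ (p0 ∧ p2)
    [Ax] p0 ⊢ p0
    [Ax] p2 ⊢ p2

Result: YES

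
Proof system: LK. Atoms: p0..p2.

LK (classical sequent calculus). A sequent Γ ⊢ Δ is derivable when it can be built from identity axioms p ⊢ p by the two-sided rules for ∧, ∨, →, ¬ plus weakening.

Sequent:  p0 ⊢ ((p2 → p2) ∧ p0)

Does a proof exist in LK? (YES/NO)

Proof tree:
[∧R] p0 ⊢ ((p2 → p2) ∧ p0)
  [→R]  ⊢ (p2 → p2)
    [Ax] p2 ⊢ p2
  [Ax] p0 ⊢ p0

Result: YES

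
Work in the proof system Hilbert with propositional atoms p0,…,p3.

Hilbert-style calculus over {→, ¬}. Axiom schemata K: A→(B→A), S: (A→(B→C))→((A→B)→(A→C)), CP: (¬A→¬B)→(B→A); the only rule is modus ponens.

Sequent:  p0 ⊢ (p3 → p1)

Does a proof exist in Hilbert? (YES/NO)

Truth-table refutation:
  v=0000: Γ:[p0=F] Δ:[(p3 → p1)=T] refutes=False
  v=0001: Γ:[p0=F] Δ:[(p3 → p1)=F] refutes=False
  v=0010: Γ:[p0=F] Δ:[(p3 → p1)=T] refutes=False
  v=0011: Γ:[p0=F] Δ:[(p3 → p1)=F] refutes=False
  v=0100: Γ:[p0=F] Δ:[(p3 → p1)=T] refutes=False
  v=0101: Γ:[p0=F] Δ:[(p3 → p1)=T] refutes=False
  v=0110: Γ:[p0=F] Δ:[(p3 → p1)=T] refutes=False
  v=0111: Γ:[p0=F] Δ:[(p3 → p1)=T] refutes=False
  v=1000: Γ:[p0=T] Δ:[(p3 → p1)=T] refutes=False
  v=1001: Γ:[p0=T] Δ:[(p3 → p1)=F] refutes=True  ← countermodel

Result: NO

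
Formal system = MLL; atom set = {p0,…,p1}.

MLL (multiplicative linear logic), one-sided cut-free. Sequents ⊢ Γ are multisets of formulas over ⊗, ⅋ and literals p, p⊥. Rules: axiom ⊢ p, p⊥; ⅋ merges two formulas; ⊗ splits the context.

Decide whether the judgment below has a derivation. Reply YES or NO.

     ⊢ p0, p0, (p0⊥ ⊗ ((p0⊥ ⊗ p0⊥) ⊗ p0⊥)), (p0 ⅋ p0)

Proof tree:
[⅋]  ⊢ p0, p0, (p0⊥ ⊗ ((p0⊥ ⊗ p0⊥) ⊗ p0⊥)), (p0 ⅋ p0)
  [⊗]  ⊢ p0, p0, p0, p0, (p0⊥ ⊗ ((p0⊥ ⊗ p0⊥) ⊗ p0⊥))
    [Ax]  ⊢ p0, p0⊥
    [⊗]  ⊢ p0, p0, p0, ((p0⊥ ⊗ p0⊥) ⊗ p0⊥)
      [⊗]  ⊢ p0, p0, (p0⊥ ⊗ p0⊥)
        [Ax]  ⊢ p0, p0⊥
        [Ax]  ⊢ p0, p0⊥
      [Ax]  ⊢ p0, p0⊥

Result: YES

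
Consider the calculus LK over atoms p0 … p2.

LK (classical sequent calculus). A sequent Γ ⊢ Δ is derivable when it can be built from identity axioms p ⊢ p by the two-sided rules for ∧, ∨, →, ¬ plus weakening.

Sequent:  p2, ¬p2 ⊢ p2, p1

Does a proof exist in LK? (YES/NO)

Derivation trace:
[WR] p2, ¬p2 ⊢ p2, p1
  [WR] p2, ¬p2 ⊢ p2
    [¬L] p2, ¬p2 ⊢ 
      [Ax] p2 ⊢ p2

Result: YES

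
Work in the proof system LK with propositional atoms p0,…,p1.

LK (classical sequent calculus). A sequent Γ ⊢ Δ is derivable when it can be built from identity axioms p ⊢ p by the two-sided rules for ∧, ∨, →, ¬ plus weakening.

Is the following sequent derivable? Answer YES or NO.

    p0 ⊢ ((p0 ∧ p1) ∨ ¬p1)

Proof tree:
[∨R] p0 ⊢ ((p0 ∧ p1) ∨ ¬p1)
  [¬R] p0 ⊢ (p0 ∧ p1), ¬p1
    [∧R] p1, p0 ⊢ (p0 ∧ p1)
      [Ax] p0 ⊢ p0
      [Ax] p1 ⊢ p1

Result: YES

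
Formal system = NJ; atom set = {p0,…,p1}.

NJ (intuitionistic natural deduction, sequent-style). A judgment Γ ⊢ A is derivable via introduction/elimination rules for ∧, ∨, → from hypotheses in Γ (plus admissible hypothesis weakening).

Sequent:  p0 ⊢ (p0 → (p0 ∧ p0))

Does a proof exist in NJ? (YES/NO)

Derivation trace:
[Wk] p0 ⊢ (p0 → (p0 ∧ p0))
  [→I]  ⊢ (p0 → (p0 ∧ p0))
    [∧I] p0 ⊢ (p0 ∧ p0)
      [Ax] p0 ⊢ p0
      [Ax] p0 ⊢ p0

Result: YES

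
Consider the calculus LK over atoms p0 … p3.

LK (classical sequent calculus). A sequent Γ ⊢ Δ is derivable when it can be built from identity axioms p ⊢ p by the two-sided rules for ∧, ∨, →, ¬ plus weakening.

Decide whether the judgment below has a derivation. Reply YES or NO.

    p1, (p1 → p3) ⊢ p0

Enumerate valuations to refute Γ ⊢ Δ:
  v=0000: Γ:[p1=F, (p1 → p3)=T] Δ:[p0=F] refutes=False
  v=0001: Γ:[p1=F, (p1 → p3)=T] Δ:[p0=F] refutes=False
  v=0010: Γ:[p1=F, (p1 → p3)=T] Δ:[p0=F] refutes=False
  v=0011: Γ:[p1=F, (p1 → p3)=T] Δ:[p0=F] refutes=False
  v=0100: Γ:[p1=T, (p1 → p3)=F] Δ:[p0=F] refutes=False
  v=0101: Γ:[p1=T, (p1 → p3)=T] Δ:[p0=F] refutes=True  ← countermodel

Result: NO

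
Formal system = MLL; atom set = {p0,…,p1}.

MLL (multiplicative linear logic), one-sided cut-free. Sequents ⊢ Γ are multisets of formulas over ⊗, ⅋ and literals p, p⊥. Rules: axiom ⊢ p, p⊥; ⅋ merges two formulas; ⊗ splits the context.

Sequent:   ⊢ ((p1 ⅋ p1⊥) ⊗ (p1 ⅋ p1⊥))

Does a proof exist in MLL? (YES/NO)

Derivation (root first):
[⊗]  ⊢ ((p1 ⅋ p1⊥) ⊗ (p1 ⅋ p1⊥))
  [⅋]  ⊢ (p1 ⅋ p1⊥)
    [Ax]  ⊢ p1, p1⊥
  [⅋]  ⊢ (p1 ⅋ p1⊥)
    [Ax]  ⊢ p1, p1⊥

Result: YES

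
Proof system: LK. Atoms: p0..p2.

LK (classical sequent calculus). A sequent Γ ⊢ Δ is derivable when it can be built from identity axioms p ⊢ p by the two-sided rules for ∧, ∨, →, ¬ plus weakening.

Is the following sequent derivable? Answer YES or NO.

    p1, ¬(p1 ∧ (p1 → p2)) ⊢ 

Search for a countermodel by truth-table:
  v=000: Γ:[p1=F, ¬(p1 ∧ (p1 → p2))=T] Δ:[] refutes=False
  v=001: Γ:[p1=F, ¬(p1 ∧ (p1 → p2))=T] Δ:[] refutes=False
  v=010: Γ:[p1=T, ¬(p1 ∧ (p1 → p2))=T] Δ:[] refutes=True  ← countermodel

Result: NO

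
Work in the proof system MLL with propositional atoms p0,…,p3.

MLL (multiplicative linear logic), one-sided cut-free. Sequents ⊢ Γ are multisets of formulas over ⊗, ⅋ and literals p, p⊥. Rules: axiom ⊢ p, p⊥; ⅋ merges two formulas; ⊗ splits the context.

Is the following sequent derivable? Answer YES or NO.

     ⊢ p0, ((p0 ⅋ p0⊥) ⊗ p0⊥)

Proof tree:
[⊗]  ⊢ p0, ((p0 ⅋ p0⊥) ⊗ p0⊥)
  [⅋]  ⊢ (p0 ⅋ p0⊥)
    [Ax]  ⊢ p0, p0⊥
  [Ax]  ⊢ p0, p0⊥

Result: YES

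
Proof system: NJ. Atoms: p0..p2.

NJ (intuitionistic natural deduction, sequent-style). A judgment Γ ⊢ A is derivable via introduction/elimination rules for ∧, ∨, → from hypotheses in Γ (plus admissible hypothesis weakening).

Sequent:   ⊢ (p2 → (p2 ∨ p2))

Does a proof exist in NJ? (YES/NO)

Proof tree:
[→I]  ⊢ (p2 → (p2 ∨ p2))
  [∨I₂] p2 ⊢ (p2 ∨ p2)
    [Ax] p2 ⊢ p2

Result: YES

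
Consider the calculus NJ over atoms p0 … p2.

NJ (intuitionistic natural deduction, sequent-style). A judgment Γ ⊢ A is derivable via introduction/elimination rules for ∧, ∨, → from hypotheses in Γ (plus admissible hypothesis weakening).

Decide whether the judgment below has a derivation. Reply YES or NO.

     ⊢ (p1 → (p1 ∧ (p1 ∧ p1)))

Derivation trace:
[→I]  ⊢ (p1 → (p1 ∧ (p1 ∧ p1)))
  [∧I] p1 ⊢ (p1 ∧ (p1 ∧ p1))
    [Ax] p1 ⊢ p1
    [∧I] p1 ⊢ (p1 ∧ p1)
      [Ax] p1 ⊢ p1
      [Ax] p1 ⊢ p1

Result: YES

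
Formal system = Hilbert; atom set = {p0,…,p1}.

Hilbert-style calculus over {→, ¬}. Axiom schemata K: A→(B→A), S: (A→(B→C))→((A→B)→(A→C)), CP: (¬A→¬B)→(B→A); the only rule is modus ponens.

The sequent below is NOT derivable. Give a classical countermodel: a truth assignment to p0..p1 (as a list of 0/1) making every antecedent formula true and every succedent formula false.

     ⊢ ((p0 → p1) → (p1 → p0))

Enumerate valuations to refute Γ ⊢ Δ:
  v=00: Γ:[] Δ:[((p0 → p1) → (p1 → p0))=T] refutes=False
  v=01: Γ:[] Δ:[((p0 → p1) → (p1 → p0))=F] refutes=True  ← countermodel

Result: [0, 1]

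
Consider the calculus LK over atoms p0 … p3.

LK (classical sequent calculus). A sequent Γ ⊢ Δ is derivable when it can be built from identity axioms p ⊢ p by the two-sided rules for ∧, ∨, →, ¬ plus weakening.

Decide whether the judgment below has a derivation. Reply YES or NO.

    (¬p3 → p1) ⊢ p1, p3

Derivation trace:
[→L] (¬p3 → p1) ⊢ p1, p3
  [¬R]  ⊢ p3, ¬p3
    [Ax] p3 ⊢ p3
  [Ax] p1 ⊢ p1

Result: YES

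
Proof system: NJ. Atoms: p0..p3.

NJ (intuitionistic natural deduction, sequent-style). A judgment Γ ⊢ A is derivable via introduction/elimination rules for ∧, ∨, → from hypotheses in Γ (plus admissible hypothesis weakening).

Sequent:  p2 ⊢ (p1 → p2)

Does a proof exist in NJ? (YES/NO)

Proof tree:
[→I] p2 ⊢ (p1 → p2)
  [Wk] p2, p1 ⊢ p2
    [Ax] p2 ⊢ p2

Result: YES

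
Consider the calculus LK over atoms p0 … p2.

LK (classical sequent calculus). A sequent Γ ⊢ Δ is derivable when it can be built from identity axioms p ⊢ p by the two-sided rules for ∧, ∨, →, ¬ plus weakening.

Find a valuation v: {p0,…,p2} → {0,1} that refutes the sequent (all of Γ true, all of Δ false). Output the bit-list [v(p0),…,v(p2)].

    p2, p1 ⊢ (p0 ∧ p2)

Enumerate valuations to refute Γ ⊢ Δ:
  v=000: Γ:[p2=F, p1=F] Δ:[(p0 ∧ p2)=F] refutes=False
  v=001: Γ:[p2=T, p1=F] Δ:[(p0 ∧ p2)=F] refutes=False
  v=010: Γ:[p2=F, p1=T] Δ:[(p0 ∧ p2)=F] refutes=False
  v=011: Γ:[p2=T, p1=T] Δ:[(p0 ∧ p2)=F] refutes=True  ← countermodel

Result: [0, 1, 1]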